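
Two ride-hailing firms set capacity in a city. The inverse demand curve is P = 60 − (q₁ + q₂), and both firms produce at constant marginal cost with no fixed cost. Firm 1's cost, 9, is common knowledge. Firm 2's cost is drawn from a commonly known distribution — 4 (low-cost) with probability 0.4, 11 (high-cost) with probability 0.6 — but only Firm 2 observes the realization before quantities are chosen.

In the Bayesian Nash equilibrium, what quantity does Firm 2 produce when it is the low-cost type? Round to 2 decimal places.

19.63

Firm 2 with cost c maximizes (60 − (q₁+q₂) − c)·q₂, giving q₂(c) = (60 − c − q₁)/2.
E[c₂] = 0.4·4 + 0.6·11 = 8.2
Firm 1's FOC against E[q₂] yields q₁ = (60 − 2·9 + E[c₂])/3 = (60 − 18 + 8.2)/3 = 16.7333.
q₂(low-cost) = (60 − 4 − 16.7333)/2 = 19.6333.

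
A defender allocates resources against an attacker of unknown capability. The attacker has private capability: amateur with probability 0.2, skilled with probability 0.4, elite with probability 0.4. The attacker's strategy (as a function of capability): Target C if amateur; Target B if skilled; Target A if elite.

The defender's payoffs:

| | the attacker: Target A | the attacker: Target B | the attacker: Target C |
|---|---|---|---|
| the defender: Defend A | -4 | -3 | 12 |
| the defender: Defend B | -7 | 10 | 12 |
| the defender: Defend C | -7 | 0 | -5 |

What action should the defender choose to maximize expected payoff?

Compute the defender's expected payoff for each action, taking the expectation over the attacker's type.
E[Defend A] = 0.2·(12) + 0.4·(-3) + 0.4·(-4) = -0.4
E[Defend B] = 0.2·(12) + 0.4·(10) + 0.4·(-7) = 3.6
E[Defend C] = 0.2·(-5) + 0.4·(0) + 0.4·(-7) = -3.8
Best response: Defend B (3.6 is the largest).

Defend B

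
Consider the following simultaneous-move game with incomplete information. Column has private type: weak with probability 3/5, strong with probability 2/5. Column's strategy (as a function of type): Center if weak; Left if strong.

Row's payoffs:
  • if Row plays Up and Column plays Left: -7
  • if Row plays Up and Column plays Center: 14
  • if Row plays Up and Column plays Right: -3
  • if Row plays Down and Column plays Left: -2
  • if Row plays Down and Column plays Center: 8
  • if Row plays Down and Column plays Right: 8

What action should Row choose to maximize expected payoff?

Up

E[Up] = 3/5·(14) + 2/5·(-7) = 28/5
E[Down] = 3/5·(8) + 2/5·(-2) = 4
Best response: Up (28/5 is the largest).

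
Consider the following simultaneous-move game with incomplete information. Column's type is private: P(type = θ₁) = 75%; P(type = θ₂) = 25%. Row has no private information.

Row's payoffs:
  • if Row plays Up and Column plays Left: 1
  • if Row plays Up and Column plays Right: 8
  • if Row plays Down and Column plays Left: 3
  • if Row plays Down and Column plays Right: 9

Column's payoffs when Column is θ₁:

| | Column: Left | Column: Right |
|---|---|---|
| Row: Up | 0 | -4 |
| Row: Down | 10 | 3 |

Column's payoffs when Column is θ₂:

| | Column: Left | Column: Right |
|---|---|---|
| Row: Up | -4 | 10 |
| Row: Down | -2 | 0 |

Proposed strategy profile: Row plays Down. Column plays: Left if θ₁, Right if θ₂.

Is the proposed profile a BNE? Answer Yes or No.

Yes

Row plays Down: E[Down] = 0.75·(3) + 0.25·(9) = 4.5; E[Up] = 2.75. Best-responding. ✓
Column (type θ₁), facing Down: Left gives 10, Right gives 3. Proposed Left is best. ✓
Column (type θ₂), facing Down: Left gives -2, Right gives 0. Proposed Right is best. ✓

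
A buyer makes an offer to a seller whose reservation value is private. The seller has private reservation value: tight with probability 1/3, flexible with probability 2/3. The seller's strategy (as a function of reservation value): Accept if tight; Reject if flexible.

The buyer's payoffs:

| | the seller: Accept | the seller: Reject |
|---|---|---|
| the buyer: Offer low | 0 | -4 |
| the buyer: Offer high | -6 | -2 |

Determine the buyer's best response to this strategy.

Offer low

E[Offer low] = 1/3·(0) + 2/3·(-4) = -8/3
E[Offer high] = 1/3·(-6) + 2/3·(-2) = -10/3
Best response: Offer low (-8/3 is the largest).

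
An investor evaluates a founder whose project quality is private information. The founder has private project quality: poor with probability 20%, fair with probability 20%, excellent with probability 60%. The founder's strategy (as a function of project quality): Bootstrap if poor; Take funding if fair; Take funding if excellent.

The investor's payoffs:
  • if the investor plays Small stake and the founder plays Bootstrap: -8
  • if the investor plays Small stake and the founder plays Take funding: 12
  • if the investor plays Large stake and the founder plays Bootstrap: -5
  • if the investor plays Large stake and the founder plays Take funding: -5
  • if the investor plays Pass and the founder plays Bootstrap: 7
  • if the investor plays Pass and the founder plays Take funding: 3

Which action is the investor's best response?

E[Small stake] = 0.2·(-8) + 0.2·(12) + 0.6·(12) = 8
E[Large stake] = 0.2·(-5) + 0.2·(-5) + 0.6·(-5) = -5
E[Pass] = 0.2·(7) + 0.2·(3) + 0.6·(3) = 3.8
Best response: Small stake (8 is the largest).

Small stake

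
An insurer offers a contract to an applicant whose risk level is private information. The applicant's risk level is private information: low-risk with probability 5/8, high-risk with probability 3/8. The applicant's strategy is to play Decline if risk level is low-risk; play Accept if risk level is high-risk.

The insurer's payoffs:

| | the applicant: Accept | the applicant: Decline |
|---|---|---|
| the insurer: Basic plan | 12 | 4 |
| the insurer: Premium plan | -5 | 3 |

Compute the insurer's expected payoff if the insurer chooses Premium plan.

0

Take the expectation over the applicant's risk level, weighting each type's action by its prior probability.
E[Premium plan] = 5/8·3 + 3/8·(-5) = 15/8 + (-15/8) = 0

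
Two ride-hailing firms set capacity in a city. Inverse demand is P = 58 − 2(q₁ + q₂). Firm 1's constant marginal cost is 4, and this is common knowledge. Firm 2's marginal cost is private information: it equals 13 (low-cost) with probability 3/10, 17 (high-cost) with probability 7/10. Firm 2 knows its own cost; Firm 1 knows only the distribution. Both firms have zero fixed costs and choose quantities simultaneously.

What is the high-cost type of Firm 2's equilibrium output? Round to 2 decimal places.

Type-c best response for Firm 2: q₂(c) = (58 − c)/4 − q₁/2.
Firm 1 maximizes expected profit; its first-order condition is 58 − 4q₁ − 2E[q₂] − 4 = 0.
Substituting E[q₂] and solving: E[c₂] = 15.8, so q₁ = (58 − 2·4 + 15.8)/6 = 10.9667.
q₂(high-cost) = (58 − 17 − 2·10.9667)/4 = 4.76667.

4.77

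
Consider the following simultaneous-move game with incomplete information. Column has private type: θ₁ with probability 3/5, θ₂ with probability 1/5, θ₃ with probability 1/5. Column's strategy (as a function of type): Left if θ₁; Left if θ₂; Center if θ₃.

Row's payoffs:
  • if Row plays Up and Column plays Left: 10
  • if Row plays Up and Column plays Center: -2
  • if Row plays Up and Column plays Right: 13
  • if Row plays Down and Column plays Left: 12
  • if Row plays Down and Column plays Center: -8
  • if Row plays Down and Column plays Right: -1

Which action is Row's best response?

E[Up] = 3/5·(10) + 1/5·(10) + 1/5·(-2) = 38/5
E[Down] = 3/5·(12) + 1/5·(12) + 1/5·(-8) = 8
Best response: Down (8 is the largest).

Down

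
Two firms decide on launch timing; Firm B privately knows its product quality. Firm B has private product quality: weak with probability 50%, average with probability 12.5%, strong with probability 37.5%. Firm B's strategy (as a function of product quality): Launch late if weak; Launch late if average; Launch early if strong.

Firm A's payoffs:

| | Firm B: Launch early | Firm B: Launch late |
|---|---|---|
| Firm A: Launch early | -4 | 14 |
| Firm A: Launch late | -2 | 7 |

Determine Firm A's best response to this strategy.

Launch early

Compute Firm A's expected payoff for each action, taking the expectation over Firm B's type.
E[Launch early] = 0.5·(14) + 0.125·(14) + 0.375·(-4) = 7.25
E[Launch late] = 0.5·(7) + 0.125·(7) + 0.375·(-2) = 3.625
Best response: Launch early (7.25 is the largest).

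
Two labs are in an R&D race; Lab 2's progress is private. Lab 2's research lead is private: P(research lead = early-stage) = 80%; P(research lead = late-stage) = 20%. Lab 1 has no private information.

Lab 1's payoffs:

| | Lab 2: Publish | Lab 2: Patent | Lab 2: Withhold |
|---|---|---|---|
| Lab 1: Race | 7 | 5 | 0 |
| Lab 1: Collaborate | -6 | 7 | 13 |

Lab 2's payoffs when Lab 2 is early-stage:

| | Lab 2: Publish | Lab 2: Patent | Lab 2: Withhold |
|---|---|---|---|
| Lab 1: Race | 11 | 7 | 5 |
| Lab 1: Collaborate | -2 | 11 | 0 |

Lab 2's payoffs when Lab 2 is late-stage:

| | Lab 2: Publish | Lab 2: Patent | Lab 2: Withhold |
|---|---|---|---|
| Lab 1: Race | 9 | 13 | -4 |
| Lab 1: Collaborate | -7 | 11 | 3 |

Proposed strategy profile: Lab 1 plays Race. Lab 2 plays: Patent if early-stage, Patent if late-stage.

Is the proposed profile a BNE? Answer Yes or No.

Lab 1 plays Race: E[Race] = 0.8·(5) + 0.2·(5) = 5; E[Collaborate] = 7. Not best-responding. ✗
Lab 2 (research lead early-stage), facing Race: Publish gives 11, Patent gives 7, Withhold gives 5. Proposed Patent is not best — profitable deviation exists. ✗
Lab 2 (research lead late-stage), facing Race: Publish gives 9, Patent gives 13, Withhold gives -4. Proposed Patent is best. ✓

No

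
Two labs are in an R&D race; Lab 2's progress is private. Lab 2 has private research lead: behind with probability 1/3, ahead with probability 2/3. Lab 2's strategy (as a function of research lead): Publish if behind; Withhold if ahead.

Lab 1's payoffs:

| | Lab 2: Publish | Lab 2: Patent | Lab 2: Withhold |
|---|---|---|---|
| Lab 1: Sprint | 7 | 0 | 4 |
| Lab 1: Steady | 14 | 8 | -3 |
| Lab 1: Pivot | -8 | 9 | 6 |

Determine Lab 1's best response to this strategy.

E[Sprint] = 1/3·(7) + 2/3·(4) = 5
E[Steady] = 1/3·(14) + 2/3·(-3) = 8/3
E[Pivot] = 1/3·(-8) + 2/3·(6) = 4/3
Best response: Sprint (5 is the largest).

Sprint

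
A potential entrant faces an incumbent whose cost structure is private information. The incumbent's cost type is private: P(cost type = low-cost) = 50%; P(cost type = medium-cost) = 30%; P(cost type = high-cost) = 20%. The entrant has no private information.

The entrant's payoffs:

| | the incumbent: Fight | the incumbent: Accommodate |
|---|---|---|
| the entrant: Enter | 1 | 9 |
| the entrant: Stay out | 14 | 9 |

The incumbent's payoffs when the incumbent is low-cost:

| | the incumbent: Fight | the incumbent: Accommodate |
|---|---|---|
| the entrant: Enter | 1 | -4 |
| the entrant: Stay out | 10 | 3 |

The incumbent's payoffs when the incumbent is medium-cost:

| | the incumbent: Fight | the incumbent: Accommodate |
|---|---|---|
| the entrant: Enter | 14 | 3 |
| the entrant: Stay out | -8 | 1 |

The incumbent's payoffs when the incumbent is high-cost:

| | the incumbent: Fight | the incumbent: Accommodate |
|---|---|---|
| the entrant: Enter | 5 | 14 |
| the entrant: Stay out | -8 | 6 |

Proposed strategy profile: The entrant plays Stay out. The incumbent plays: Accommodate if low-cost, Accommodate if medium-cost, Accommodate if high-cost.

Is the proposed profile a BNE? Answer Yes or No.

The entrant plays Stay out: E[Stay out] = 0.5·(9) + 0.3·(9) + 0.2·(9) = 9; E[Enter] = 9. Best-responding. ✓
The incumbent (cost type low-cost), facing Stay out: Fight gives 10, Accommodate gives 3. Proposed Accommodate is not best — profitable deviation exists. ✗
The incumbent (cost type medium-cost), facing Stay out: Fight gives -8, Accommodate gives 1. Proposed Accommodate is best. ✓
The incumbent (cost type high-cost), facing Stay out: Fight gives -8, Accommodate gives 6. Proposed Accommodate is best. ✓

No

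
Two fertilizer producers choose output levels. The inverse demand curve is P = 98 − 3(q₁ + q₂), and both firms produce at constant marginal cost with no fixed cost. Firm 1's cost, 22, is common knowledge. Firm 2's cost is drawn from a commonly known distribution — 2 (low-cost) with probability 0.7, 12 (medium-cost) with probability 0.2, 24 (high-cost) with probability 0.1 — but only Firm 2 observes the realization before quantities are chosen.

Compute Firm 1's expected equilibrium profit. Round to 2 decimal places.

134.22

Each type of Firm 2 best-responds to q₁; Firm 1 best-responds to the expected q₂ over Firm 2's types.
Firm 2 with cost c maximizes (98 − 3(q₁+q₂) − c)·q₂, giving q₂(c) = (98 − c − 3q₁)/6.
E[c₂] = 0.7·2 + 0.2·12 + 0.1·24 = 6.2
Firm 1's FOC against E[q₂] yields q₁ = (98 − 2·22 + E[c₂])/9 = (98 − 44 + 6.2)/9 = 6.68889.
E[P] = 98 − 3·(q₁ + E[q₂]) = 42.0667; Firm 1's expected profit = (E[P] − 22)·q₁ = (42.0667 − 22)·6.68889 = 134.224.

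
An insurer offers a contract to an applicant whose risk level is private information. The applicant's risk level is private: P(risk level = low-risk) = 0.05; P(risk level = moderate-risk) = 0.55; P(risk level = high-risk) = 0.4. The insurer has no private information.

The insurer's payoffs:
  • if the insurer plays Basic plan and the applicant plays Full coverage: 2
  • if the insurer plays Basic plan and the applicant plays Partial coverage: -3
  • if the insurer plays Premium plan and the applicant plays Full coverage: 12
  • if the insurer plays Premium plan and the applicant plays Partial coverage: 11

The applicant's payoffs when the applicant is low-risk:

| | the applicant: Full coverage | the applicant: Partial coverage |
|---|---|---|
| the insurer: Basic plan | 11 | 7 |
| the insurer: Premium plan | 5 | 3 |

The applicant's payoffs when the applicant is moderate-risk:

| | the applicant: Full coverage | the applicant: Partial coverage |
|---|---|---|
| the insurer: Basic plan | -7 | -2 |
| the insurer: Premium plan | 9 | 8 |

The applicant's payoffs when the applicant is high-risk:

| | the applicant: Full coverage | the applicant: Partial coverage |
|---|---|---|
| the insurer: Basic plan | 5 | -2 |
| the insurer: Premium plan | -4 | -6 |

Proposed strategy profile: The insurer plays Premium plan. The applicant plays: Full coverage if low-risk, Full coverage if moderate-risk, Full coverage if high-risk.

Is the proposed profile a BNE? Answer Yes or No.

Yes

The insurer plays Premium plan: E[Premium plan] = 0.05·(12) + 0.55·(12) + 0.4·(12) = 12; E[Basic plan] = 2. Best-responding. ✓
The applicant (risk level low-risk), facing Premium plan: Full coverage gives 5, Partial coverage gives 3. Proposed Full coverage is best. ✓
The applicant (risk level moderate-risk), facing Premium plan: Full coverage gives 9, Partial coverage gives 8. Proposed Full coverage is best. ✓
The applicant (risk level high-risk), facing Premium plan: Full coverage gives -4, Partial coverage gives -6. Proposed Full coverage is best. ✓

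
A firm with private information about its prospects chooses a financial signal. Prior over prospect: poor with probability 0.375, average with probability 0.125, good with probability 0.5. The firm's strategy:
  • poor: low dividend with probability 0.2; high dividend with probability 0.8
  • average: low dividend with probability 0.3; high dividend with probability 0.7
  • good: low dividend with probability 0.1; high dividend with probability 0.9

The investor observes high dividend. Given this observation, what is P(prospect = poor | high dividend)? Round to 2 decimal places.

0.36

P(high dividend) = 0.375·0.8 + 0.125·0.7 + 0.5·0.9 = 0.8375
P(poor | high dividend) = (0.375·0.8) / 0.8375 = 0.3 / 0.8375 = 0.358209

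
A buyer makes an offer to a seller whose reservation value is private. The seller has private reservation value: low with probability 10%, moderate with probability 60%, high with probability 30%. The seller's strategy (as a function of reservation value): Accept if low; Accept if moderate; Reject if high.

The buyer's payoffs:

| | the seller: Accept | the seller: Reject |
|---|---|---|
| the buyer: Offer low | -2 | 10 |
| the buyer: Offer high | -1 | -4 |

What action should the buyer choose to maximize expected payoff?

E[Offer low] = 0.1·(-2) + 0.6·(-2) + 0.3·(10) = 1.6
E[Offer high] = 0.1·(-1) + 0.6·(-1) + 0.3·(-4) = -1.9
Best response: Offer low (1.6 is the largest).

Offer low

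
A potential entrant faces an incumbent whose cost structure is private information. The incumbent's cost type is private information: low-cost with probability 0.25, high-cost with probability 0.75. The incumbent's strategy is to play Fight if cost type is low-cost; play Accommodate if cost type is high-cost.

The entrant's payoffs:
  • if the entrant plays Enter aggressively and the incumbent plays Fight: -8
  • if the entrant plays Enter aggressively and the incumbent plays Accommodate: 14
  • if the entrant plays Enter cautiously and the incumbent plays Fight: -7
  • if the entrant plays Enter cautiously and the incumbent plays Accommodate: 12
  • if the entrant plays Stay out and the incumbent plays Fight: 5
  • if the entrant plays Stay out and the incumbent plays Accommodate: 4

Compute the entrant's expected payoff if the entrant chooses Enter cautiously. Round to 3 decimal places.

E[Enter cautiously] = 0.25·(-7) + 0.75·12 = (-1.75) + 9 = 7.25

7.250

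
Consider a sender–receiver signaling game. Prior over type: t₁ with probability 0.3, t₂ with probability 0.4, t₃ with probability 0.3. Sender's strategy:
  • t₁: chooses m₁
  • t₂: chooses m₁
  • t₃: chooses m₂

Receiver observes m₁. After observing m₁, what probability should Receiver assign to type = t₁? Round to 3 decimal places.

0.429

Apply Bayes' rule using the sender's strategy as the likelihood.
P(m₁) = 0.3·1 + 0.4·1 + 0.3·0 = 0.7
P(t₁ | m₁) = (0.3·1) / 0.7 = 0.3 / 0.7 = 0.428571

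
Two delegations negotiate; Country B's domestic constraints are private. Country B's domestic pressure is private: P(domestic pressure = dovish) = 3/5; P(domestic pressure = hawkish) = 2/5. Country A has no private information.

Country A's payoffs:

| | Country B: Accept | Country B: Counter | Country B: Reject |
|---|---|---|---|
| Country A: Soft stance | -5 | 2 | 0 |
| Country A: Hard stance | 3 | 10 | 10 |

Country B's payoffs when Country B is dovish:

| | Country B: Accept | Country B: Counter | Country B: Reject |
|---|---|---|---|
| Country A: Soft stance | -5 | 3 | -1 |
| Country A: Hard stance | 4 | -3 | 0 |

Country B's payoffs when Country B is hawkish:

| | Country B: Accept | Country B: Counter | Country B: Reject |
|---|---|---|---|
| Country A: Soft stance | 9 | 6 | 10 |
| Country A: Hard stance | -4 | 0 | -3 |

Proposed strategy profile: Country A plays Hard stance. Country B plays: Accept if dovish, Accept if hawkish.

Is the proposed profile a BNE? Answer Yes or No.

A profile is a BNE iff every type of every player is best-responding given beliefs about the other side.
Country A plays Hard stance: E[Hard stance] = 3/5·(3) + 2/5·(3) = 3; E[Soft stance] = -5. Best-responding. ✓
Country B (domestic pressure dovish), facing Hard stance: Accept gives 4, Counter gives -3, Reject gives 0. Proposed Accept is best. ✓
Country B (domestic pressure hawkish), facing Hard stance: Accept gives -4, Counter gives 0, Reject gives -3. Proposed Accept is not best — profitable deviation exists. ✗

No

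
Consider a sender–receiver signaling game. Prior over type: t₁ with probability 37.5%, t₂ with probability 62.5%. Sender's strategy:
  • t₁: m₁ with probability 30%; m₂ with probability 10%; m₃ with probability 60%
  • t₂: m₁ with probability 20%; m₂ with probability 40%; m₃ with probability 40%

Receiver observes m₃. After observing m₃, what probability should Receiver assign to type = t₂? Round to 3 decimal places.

P(m₃) = 0.375·0.6 + 0.625·0.4 = 0.475
P(t₂ | m₃) = (0.625·0.4) / 0.475 = 0.25 / 0.475 = 0.526316

0.526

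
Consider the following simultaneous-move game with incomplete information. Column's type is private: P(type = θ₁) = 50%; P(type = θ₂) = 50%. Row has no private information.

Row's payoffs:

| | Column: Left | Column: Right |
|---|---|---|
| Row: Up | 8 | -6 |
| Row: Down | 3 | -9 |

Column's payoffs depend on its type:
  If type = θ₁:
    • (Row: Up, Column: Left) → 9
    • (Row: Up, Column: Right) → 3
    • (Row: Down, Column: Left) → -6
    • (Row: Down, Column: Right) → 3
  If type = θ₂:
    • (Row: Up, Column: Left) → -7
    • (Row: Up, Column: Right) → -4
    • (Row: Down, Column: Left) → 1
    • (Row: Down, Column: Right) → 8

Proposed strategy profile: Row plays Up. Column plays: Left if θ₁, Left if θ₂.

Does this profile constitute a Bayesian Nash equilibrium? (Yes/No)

Row plays Up: E[Up] = 0.5·(8) + 0.5·(8) = 8; E[Down] = 3. Best-responding. ✓
Column (type θ₁), facing Up: Left gives 9, Right gives 3. Proposed Left is best. ✓
Column (type θ₂), facing Up: Left gives -7, Right gives -4. Proposed Left is not best — profitable deviation exists. ✗

No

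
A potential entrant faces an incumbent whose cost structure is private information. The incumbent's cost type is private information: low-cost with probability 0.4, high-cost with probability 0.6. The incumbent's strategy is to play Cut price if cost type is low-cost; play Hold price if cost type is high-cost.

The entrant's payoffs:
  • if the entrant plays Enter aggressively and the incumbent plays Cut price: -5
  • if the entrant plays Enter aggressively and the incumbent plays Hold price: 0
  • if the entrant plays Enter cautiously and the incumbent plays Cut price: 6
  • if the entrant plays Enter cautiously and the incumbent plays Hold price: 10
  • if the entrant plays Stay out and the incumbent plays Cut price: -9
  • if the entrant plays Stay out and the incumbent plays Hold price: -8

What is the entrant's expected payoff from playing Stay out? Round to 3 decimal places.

-8.400

Take the expectation over the incumbent's cost type, weighting each type's action by its prior probability.
E[Stay out] = 0.4·(-9) + 0.6·(-8) = (-3.6) + (-4.8) = -8.4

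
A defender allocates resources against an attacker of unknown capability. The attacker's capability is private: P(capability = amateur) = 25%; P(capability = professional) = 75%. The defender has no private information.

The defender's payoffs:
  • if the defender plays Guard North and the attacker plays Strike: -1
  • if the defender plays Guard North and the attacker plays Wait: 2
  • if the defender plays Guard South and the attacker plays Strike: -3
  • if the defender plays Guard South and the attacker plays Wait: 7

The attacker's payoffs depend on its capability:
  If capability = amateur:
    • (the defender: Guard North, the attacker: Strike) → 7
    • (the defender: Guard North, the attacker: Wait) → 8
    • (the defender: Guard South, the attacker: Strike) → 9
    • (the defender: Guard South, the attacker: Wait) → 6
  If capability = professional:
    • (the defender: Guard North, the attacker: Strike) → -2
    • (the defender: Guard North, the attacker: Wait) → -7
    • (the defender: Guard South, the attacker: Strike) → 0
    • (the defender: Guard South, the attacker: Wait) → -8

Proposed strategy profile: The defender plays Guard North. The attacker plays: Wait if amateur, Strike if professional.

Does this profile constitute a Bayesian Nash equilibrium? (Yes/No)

The defender plays Guard North: E[Guard North] = 0.25·(2) + 0.75·(-1) = -0.25; E[Guard South] = -0.5. Best-responding. ✓
The attacker (capability amateur), facing Guard North: Strike gives 7, Wait gives 8. Proposed Wait is best. ✓
The attacker (capability professional), facing Guard North: Strike gives -2, Wait gives -7. Proposed Strike is best. ✓

Yes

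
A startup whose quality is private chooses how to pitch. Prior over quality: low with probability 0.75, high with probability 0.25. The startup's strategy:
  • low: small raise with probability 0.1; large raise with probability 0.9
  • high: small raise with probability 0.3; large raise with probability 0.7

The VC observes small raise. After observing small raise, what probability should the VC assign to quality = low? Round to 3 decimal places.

0.500

P(small raise) = 0.75·0.1 + 0.25·0.3 = 0.15
P(low | small raise) = (0.75·0.1) / 0.15 = 0.075 / 0.15 = 0.5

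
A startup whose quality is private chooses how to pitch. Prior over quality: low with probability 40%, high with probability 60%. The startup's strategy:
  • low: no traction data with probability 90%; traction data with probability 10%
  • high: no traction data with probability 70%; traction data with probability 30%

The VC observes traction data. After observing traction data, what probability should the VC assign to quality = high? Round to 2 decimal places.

P(traction data) = 0.4·0.1 + 0.6·0.3 = 0.22
P(high | traction data) = (0.6·0.3) / 0.22 = 0.18 / 0.22 = 0.818182

0.82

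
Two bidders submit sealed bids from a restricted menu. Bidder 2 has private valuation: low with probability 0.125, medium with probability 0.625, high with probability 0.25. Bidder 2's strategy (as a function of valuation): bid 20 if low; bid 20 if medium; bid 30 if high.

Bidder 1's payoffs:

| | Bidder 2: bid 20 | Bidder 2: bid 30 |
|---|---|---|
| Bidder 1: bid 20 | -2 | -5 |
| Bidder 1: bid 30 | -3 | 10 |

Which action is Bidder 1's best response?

E[bid 20] = 0.125·(-2) + 0.625·(-2) + 0.25·(-5) = -2.75
E[bid 30] = 0.125·(-3) + 0.625·(-3) + 0.25·(10) = 0.25
Best response: bid 30 (0.25 is the largest).

bid 30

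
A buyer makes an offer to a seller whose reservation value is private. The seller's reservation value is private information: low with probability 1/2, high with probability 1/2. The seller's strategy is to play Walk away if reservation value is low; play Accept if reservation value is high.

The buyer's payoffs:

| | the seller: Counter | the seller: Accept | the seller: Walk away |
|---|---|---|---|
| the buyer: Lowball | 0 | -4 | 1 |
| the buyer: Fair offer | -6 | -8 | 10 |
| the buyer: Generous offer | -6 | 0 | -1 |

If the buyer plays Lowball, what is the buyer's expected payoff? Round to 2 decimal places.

-1.50

Take the expectation over the seller's reservation value, weighting each type's action by its prior probability.
E[Lowball] = 1/2·1 + 1/2·(-4) = 1/2 + (-2) = -3/2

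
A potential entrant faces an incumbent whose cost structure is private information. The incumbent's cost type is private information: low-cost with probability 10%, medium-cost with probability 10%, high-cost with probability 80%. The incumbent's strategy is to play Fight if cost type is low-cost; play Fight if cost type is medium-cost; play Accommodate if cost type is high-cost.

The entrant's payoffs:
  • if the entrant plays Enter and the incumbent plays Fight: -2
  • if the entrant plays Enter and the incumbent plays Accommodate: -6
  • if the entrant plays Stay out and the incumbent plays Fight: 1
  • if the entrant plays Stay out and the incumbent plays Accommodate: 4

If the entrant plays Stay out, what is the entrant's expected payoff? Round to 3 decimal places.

3.400

E[Stay out] = 0.1·1 + 0.1·1 + 0.8·4 = 0.1 + 0.1 + 3.2 = 3.4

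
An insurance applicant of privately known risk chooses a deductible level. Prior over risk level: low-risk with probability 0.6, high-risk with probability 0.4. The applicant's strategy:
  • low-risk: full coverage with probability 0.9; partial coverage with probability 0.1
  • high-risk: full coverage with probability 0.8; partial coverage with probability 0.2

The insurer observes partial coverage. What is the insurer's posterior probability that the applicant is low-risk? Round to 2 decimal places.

Apply Bayes' rule using the sender's strategy as the likelihood.
P(partial coverage) = 0.6·0.1 + 0.4·0.2 = 0.14
P(low-risk | partial coverage) = (0.6·0.1) / 0.14 = 0.06 / 0.14 = 0.428571

0.43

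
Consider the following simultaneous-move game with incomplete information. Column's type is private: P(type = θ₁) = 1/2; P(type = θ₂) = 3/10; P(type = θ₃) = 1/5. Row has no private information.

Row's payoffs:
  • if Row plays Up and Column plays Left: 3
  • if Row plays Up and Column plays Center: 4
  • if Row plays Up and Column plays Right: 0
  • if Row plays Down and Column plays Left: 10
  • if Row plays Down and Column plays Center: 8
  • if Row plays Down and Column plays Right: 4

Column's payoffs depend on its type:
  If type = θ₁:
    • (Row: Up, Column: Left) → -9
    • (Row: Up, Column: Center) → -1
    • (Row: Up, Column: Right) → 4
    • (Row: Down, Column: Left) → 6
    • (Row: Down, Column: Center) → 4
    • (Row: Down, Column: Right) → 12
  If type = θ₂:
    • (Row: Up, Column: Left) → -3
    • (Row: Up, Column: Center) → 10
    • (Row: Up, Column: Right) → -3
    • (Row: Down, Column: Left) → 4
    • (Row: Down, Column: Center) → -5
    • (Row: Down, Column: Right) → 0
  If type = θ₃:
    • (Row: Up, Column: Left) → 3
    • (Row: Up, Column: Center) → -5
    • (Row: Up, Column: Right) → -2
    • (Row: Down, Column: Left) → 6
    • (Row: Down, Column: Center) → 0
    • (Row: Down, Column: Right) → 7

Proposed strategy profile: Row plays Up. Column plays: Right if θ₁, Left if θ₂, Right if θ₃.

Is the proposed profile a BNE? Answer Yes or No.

No

A profile is a BNE iff every type of every player is best-responding given beliefs about the other side.
Row plays Up: E[Up] = 1/2·(0) + 3/10·(3) + 1/5·(0) = 9/10; E[Down] = 29/5. Not best-responding. ✗
Column (type θ₁), facing Up: Left gives -9, Center gives -1, Right gives 4. Proposed Right is best. ✓
Column (type θ₂), facing Up: Left gives -3, Center gives 10, Right gives -3. Proposed Left is not best — profitable deviation exists. ✗
Column (type θ₃), facing Up: Left gives 3, Center gives -5, Right gives -2. Proposed Right is not best — profitable deviation exists. ✗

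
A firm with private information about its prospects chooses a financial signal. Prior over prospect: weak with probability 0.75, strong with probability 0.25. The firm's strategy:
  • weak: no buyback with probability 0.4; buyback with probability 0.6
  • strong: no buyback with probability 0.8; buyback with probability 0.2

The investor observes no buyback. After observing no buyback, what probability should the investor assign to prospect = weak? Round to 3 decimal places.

0.600

P(no buyback) = 0.75·0.4 + 0.25·0.8 = 0.5
P(weak | no buyback) = (0.75·0.4) / 0.5 = 0.3 / 0.5 = 0.6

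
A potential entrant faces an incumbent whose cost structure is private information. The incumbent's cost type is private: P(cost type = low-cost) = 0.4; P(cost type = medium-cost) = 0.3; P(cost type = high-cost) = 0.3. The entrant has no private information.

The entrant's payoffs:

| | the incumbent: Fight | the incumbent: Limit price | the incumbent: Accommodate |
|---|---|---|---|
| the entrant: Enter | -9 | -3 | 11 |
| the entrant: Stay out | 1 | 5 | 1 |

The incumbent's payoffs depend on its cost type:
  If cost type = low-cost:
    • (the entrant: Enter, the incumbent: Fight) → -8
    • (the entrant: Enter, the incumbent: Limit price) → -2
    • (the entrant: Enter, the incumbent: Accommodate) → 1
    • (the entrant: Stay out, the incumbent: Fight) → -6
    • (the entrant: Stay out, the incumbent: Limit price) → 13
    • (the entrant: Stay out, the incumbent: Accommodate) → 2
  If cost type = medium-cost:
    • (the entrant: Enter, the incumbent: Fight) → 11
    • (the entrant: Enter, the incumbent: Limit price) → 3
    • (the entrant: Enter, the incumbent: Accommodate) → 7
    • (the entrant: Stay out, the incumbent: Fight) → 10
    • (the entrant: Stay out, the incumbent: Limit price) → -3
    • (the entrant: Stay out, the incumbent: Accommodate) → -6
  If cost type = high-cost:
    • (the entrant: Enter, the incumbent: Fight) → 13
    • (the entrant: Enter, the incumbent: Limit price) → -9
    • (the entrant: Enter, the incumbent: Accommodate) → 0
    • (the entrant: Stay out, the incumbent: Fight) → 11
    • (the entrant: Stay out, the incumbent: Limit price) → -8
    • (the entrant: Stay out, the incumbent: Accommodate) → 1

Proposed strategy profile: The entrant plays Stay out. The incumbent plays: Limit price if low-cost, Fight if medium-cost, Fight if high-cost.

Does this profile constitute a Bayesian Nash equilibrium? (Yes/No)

The entrant plays Stay out: E[Stay out] = 0.4·(5) + 0.3·(1) + 0.3·(1) = 2.6; E[Enter] = -6.6. Best-responding. ✓
The incumbent (cost type low-cost), facing Stay out: Fight gives -6, Limit price gives 13, Accommodate gives 2. Proposed Limit price is best. ✓
The incumbent (cost type medium-cost), facing Stay out: Fight gives 10, Limit price gives -3, Accommodate gives -6. Proposed Fight is best. ✓
The incumbent (cost type high-cost), facing Stay out: Fight gives 11, Limit price gives -8, Accommodate gives 1. Proposed Fight is best. ✓

Yes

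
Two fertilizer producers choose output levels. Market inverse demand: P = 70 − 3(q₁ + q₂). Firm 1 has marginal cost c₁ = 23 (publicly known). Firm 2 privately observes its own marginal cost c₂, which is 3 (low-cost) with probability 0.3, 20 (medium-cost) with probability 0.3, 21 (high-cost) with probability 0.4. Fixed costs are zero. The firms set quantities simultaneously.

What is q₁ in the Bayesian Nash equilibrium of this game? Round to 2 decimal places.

Firm 2 with cost c maximizes (70 − 3(q₁+q₂) − c)·q₂, giving q₂(c) = (70 − c − 3q₁)/6.
E[c₂] = 0.3·3 + 0.3·20 + 0.4·21 = 15.3
Firm 1's FOC against E[q₂] yields q₁ = (70 − 2·23 + E[c₂])/9 = (70 − 46 + 15.3)/9 = 4.36667.

4.37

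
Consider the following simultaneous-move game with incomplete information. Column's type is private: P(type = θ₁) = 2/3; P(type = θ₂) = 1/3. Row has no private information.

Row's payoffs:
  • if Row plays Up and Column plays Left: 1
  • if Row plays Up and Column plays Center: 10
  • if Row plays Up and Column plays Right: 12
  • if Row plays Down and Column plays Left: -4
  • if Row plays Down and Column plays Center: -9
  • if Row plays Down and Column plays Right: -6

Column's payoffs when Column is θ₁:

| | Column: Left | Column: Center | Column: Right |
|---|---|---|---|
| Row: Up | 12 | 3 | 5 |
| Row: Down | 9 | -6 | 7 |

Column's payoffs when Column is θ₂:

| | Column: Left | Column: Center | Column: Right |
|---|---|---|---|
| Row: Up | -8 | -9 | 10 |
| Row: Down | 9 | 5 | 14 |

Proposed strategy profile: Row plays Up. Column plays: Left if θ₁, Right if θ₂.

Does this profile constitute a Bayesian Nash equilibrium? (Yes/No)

A profile is a BNE iff every type of every player is best-responding given beliefs about the other side.
Row plays Up: E[Up] = 2/3·(1) + 1/3·(12) = 14/3; E[Down] = -14/3. Best-responding. ✓
Column (type θ₁), facing Up: Left gives 12, Center gives 3, Right gives 5. Proposed Left is best. ✓
Column (type θ₂), facing Up: Left gives -8, Center gives -9, Right gives 10. Proposed Right is best. ✓

Yes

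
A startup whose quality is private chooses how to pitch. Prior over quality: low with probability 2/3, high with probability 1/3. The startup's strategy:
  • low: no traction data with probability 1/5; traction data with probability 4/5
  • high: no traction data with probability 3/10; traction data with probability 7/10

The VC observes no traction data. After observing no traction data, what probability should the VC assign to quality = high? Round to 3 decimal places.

Apply Bayes' rule using the sender's strategy as the likelihood.
P(no traction data) = (2/3)·(1/5) + (1/3)·(3/10) = 7/30
P(high | no traction data) = ((1/3)·(3/10)) / (7/30) = (1/10) / (7/30) = 3/7

0.429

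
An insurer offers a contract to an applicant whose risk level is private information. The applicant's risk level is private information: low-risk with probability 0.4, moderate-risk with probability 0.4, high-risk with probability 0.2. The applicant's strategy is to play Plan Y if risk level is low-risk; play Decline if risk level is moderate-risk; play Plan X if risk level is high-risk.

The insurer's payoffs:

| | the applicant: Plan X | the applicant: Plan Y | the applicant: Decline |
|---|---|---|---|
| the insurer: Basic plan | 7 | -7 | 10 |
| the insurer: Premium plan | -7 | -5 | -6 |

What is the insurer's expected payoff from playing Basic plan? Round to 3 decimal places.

Take the expectation over the applicant's risk level, weighting each type's action by its prior probability.
E[Basic plan] = 0.4·(-7) + 0.4·10 + 0.2·7 = (-2.8) + 4 + 1.4 = 2.6

2.600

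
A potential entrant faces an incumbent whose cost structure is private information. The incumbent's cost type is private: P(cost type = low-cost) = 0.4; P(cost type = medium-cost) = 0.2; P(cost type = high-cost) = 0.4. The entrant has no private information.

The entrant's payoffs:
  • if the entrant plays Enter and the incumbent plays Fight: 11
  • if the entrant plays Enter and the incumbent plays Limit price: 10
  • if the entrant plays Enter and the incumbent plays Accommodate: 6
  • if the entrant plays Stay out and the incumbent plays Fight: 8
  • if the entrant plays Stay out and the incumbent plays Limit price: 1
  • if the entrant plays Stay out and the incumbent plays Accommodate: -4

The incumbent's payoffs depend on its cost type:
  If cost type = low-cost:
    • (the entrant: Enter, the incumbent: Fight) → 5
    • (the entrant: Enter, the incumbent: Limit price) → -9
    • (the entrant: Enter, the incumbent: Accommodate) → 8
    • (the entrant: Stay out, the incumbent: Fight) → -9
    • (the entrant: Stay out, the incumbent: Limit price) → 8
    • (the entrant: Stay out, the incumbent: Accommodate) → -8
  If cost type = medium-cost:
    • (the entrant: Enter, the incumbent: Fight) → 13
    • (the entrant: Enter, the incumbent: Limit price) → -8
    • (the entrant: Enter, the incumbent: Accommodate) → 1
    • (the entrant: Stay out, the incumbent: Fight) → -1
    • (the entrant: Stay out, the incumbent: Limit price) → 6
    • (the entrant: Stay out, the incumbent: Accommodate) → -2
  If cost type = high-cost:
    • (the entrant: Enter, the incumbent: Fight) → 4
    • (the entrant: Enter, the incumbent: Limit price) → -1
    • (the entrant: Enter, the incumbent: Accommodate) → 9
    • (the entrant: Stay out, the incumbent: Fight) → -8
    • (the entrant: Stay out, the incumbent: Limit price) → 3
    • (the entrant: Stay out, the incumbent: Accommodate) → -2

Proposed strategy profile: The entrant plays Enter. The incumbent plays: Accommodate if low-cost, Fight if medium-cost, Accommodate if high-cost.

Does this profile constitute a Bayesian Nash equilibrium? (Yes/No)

The entrant plays Enter: E[Enter] = 0.4·(6) + 0.2·(11) + 0.4·(6) = 7; E[Stay out] = -1.6. Best-responding. ✓
The incumbent (cost type low-cost), facing Enter: Fight gives 5, Limit price gives -9, Accommodate gives 8. Proposed Accommodate is best. ✓
The incumbent (cost type medium-cost), facing Enter: Fight gives 13, Limit price gives -8, Accommodate gives 1. Proposed Fight is best. ✓
The incumbent (cost type high-cost), facing Enter: Fight gives 4, Limit price gives -1, Accommodate gives 9. Proposed Accommodate is best. ✓

Yes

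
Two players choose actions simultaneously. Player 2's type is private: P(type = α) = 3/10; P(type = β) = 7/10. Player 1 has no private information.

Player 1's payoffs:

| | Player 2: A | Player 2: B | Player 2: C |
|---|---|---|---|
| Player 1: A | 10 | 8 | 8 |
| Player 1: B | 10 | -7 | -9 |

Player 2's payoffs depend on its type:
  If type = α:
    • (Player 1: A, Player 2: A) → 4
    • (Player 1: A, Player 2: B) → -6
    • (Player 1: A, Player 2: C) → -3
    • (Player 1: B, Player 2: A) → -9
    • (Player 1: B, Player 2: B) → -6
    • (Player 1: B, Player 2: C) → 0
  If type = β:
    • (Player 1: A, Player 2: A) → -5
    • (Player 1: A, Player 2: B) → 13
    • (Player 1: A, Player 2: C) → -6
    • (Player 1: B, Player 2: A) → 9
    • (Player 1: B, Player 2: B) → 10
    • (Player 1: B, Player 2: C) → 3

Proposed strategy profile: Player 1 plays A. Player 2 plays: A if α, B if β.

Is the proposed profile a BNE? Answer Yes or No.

Yes

A profile is a BNE iff every type of every player is best-responding given beliefs about the other side.
Player 1 plays A: E[A] = 3/10·(10) + 7/10·(8) = 43/5; E[B] = -19/10. Best-responding. ✓
Player 2 (type α), facing A: A gives 4, B gives -6, C gives -3. Proposed A is best. ✓
Player 2 (type β), facing A: A gives -5, B gives 13, C gives -6. Proposed B is best. ✓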